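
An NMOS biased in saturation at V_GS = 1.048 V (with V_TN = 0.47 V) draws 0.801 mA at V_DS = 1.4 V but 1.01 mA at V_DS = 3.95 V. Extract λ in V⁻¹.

λ = 0.119 V⁻¹

With V_GS fixed, I_D ∝ (1 + λ V_DS) in saturation, so I_D2/I_D1 = (1 + λ V_DS2)/(1 + λ V_DS1).
1.01/0.801 = 1.261 = (1 + 3.95 λ)/(1 + 1.4 λ).
Solving: λ (I_D1 V_DS2 − I_D2 V_DS1) = I_D2 − I_D1, so λ = (1.01 − 0.801) / (0.801 × 3.95 − 1.01 × 1.4) = 0.209 / 1.75 = 0.119 V⁻¹.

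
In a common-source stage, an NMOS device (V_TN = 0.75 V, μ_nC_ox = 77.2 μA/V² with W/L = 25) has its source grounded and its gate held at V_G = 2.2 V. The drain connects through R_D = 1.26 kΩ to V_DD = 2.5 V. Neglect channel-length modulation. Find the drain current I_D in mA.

V_GS = V_G = 2.2 V, so V_ov = 2.2 − 0.75 = 1.45 V.
k_n = μ_nC_ox · (W/L) = 1.93 mA/V².
Assume saturation: I_D = ½ k_n V_ov² = 0.5 × 1.93 × 1.45² = 2.03 mA, giving V_DS = V_DD − I_D R_D = 2.5 − 2.03 × 1.26 = -0.0564 V.
But -0.0564 V < V_ov = 1.45 V, so the device is actually in triode.
In triode I_D = k_n[V_ov V_DS − ½ V_DS²] and I_D = (V_DD − V_DS)/R_D. Equating: 1.22 V_DS² − 4.526 V_DS + 2.5 = 0, giving V_DS = 0.675 V (the root below V_ov).
I_D = (2.5 − 0.675) / 1.26 = 1.45 mA.

I_D = 1.45 mA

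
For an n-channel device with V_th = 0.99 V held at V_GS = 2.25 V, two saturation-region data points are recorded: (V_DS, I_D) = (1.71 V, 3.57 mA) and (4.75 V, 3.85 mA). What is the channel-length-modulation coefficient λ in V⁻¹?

With V_GS fixed, I_D ∝ (1 + λ V_DS) in saturation, so I_D2/I_D1 = (1 + λ V_DS2)/(1 + λ V_DS1).
3.85/3.57 = 1.078 = (1 + 4.75 λ)/(1 + 1.71 λ).
Solving: λ (I_D1 V_DS2 − I_D2 V_DS1) = I_D2 − I_D1, so λ = (3.85 − 3.57) / (3.57 × 4.75 − 3.85 × 1.71) = 0.28 / 10.4 = 0.027 V⁻¹.

λ = 0.0270 V⁻¹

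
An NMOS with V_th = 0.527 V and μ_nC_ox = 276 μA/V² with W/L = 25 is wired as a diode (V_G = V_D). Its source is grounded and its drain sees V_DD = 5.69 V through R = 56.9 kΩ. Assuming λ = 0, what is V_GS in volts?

With gate tied to drain, V_GS = V_DS ≥ V_GS − V_th, so the device is in saturation.
k_n = μ_nC_ox · (W/L) = 6.9 mA/V².
KCL at the drain: ½ k_n (V_GS − V_th)² = (V_DD − V_GS)/R.
Let x = V_GS − 0.527. Then 196 x² + x − 5.163 = 0, giving x = 0.16 V (positive root), so V_GS = 0.687 V.
I_D = (V_DD − V_GS)/R = (5.69 − 0.687) / 56.9 = 0.0879 mA.

V_GS = 0.687 V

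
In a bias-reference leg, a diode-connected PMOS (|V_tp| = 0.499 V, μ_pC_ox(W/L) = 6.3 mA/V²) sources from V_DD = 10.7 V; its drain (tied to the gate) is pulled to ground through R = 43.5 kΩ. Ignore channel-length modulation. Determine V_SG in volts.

With gate tied to drain, V_SG = V_SD ≥ V_SG − |V_tp|, so the device is in saturation.
KCL at the drain: ½ k_p (V_SG − |V_tp|)² = (V_DD − V_SG)/R.
Let x = V_SG − 0.499. Then 137 x² + x − 10.2 = 0, giving x = 0.269 V (positive root), so V_SG = 0.768 V.
I_D = (V_DD − V_SG)/R = (10.7 − 0.768) / 43.5 = 0.228 mA.

V_SG = 0.768 V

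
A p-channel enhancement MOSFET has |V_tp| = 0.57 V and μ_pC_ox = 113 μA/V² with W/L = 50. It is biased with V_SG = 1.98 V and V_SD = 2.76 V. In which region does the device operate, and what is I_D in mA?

Saturation; I_D = 5.62 mA

k_p = μ_pC_ox · (W/L) = 5.65 mA/V².
V_ov = V_SG − |V_tp| = 1.98 − 0.57 = 1.41 V.
Since V_SD = 2.76 V ≥ V_ov = 1.41 V, the device is in saturation.
I_D = ½ k_p V_ov² = 0.5 × 5.65 × 1.41² = 5.62 mA.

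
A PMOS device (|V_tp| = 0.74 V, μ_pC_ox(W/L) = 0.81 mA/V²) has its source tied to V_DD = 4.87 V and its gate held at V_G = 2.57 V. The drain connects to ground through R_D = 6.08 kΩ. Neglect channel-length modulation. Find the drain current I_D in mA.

I_D = 0.686 mA

V_SG = V_DD − V_G = 4.87 − 2.57 = 2.3 V, so V_ov = 2.3 − 0.74 = 1.56 V.
Assume saturation: I_D = ½ k_p V_ov² = 0.5 × 0.81 × 1.56² = 0.986 mA, giving V_SD = V_DD − I_D R_D = 4.87 − 0.986 × 6.08 = -1.12 V.
But -1.12 V < V_ov = 1.56 V, so the device is actually in triode.
In triode I_D = k_p[V_ov V_SD − ½ V_SD²] and I_D = (V_DD − V_SD)/R_D. Equating: 2.46 V_SD² − 8.683 V_SD + 4.87 = 0, giving V_SD = 0.7 V (the root below V_ov).
I_D = (4.87 − 0.7) / 6.08 = 0.686 mA.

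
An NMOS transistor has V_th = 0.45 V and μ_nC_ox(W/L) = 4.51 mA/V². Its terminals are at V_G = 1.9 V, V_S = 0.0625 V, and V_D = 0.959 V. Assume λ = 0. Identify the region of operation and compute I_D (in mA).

V_GS = V_G − V_S = 1.9 − 0.0625 = 1.84 V; V_DS = V_D − V_S = 0.959 − 0.0625 = 0.896 V.
V_ov = V_GS − V_th = 1.84 − 0.45 = 1.39 V.
Since V_DS = 0.896 V < V_ov = 1.39 V, the device is in the triode region.
I_D = k_n [V_ov · V_DS − ½ V_DS²] = 4.51 × [1.39 × 0.896 − 0.5 × 0.896²] = 3.8 mA.

Triode; I_D = 3.80 mA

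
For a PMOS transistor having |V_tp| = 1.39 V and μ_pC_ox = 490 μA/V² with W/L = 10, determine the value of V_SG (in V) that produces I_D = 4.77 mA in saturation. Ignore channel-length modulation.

k_p = μ_pC_ox · (W/L) = 4.9 mA/V².
In saturation I_D = ½ k_p (V_SG − |V_tp|)², so V_SG − |V_tp| = √(2 I_D / k_p) = √(2 × 4.77 / 4.9) = 1.4 V.
V_SG = 1.39 + 1.4 = 2.79 V.

V_SG = 2.79 V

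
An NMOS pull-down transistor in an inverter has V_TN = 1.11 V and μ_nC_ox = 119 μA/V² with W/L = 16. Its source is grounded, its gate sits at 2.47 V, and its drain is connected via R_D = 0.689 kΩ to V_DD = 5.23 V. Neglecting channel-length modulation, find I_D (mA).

I_D = 1.76 mA

V_GS = V_G = 2.47 V, so V_ov = 2.47 − 1.11 = 1.36 V.
k_n = μ_nC_ox · (W/L) = 1.904 mA/V².
Assume saturation: I_D = ½ k_n V_ov² = 0.5 × 1.904 × 1.36² = 1.76 mA, giving V_DS = V_DD − I_D R_D = 5.23 − 1.76 × 0.689 = 4.02 V.
V_DS = 4.02 V ≥ V_ov = 1.36 V, confirming saturation.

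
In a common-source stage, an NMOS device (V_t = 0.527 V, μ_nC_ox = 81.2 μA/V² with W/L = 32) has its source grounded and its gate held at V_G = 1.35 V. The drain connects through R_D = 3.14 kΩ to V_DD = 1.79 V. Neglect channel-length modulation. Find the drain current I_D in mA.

I_D = 0.484 mA

V_GS = V_G = 1.35 V, so V_ov = 1.35 − 0.527 = 0.823 V.
k_n = μ_nC_ox · (W/L) = 2.598 mA/V².
Assume saturation: I_D = ½ k_n V_ov² = 0.5 × 2.598 × 0.823² = 0.88 mA, giving V_DS = V_DD − I_D R_D = 1.79 − 0.88 × 3.14 = -0.973 V.
But -0.973 V < V_ov = 0.823 V, so the device is actually in triode.
In triode I_D = k_n[V_ov V_DS − ½ V_DS²] and I_D = (V_DD − V_DS)/R_D. Equating: 4.08 V_DS² − 7.715 V_DS + 1.79 = 0, giving V_DS = 0.271 V (the root below V_ov).
I_D = (1.79 − 0.271) / 3.14 = 0.484 mA.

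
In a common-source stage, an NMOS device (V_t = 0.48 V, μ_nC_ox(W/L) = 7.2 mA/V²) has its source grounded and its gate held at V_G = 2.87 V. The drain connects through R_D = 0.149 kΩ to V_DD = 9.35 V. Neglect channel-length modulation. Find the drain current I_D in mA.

V_GS = V_G = 2.87 V, so V_ov = 2.87 − 0.48 = 2.39 V.
Assume saturation: I_D = ½ k_n V_ov² = 0.5 × 7.2 × 2.39² = 20.6 mA, giving V_DS = V_DD − I_D R_D = 9.35 − 20.6 × 0.149 = 6.29 V.
V_DS = 6.29 V ≥ V_ov = 2.39 V, confirming saturation.

I_D = 20.6 mA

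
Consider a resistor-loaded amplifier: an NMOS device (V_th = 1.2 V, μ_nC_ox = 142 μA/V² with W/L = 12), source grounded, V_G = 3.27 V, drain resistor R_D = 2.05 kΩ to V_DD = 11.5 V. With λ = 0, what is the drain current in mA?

I_D = 3.65 mA

V_GS = V_G = 3.27 V, so V_ov = 3.27 − 1.2 = 2.07 V.
k_n = μ_nC_ox · (W/L) = 1.704 mA/V².
Assume saturation: I_D = ½ k_n V_ov² = 0.5 × 1.704 × 2.07² = 3.65 mA, giving V_DS = V_DD − I_D R_D = 11.5 − 3.65 × 2.05 = 4.02 V.
V_DS = 4.02 V ≥ V_ov = 2.07 V, confirming saturation.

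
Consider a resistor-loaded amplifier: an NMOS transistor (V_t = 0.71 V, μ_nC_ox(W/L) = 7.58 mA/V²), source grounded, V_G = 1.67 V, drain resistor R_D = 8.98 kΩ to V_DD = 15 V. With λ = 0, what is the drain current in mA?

V_GS = V_G = 1.67 V, so V_ov = 1.67 − 0.71 = 0.96 V.
Assume saturation: I_D = ½ k_n V_ov² = 0.5 × 7.58 × 0.96² = 3.49 mA, giving V_DS = V_DD − I_D R_D = 15 − 3.49 × 8.98 = -16.4 V.
But -16.4 V < V_ov = 0.96 V, so the device is actually in triode.
In triode I_D = k_n[V_ov V_DS − ½ V_DS²] and I_D = (V_DD − V_DS)/R_D. Equating: 34 V_DS² − 66.35 V_DS + 15 = 0, giving V_DS = 0.261 V (the root below V_ov).
I_D = (15 − 0.261) / 8.98 = 1.64 mA.

I_D = 1.64 mA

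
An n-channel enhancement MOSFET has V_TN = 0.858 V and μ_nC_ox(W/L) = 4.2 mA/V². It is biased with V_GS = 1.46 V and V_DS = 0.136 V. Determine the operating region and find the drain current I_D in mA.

Triode; I_D = 0.305 mA

V_ov = V_GS − V_TN = 1.46 − 0.858 = 0.602 V.
Since V_DS = 0.136 V < V_ov = 0.602 V, the device is in the triode region.
I_D = k_n [V_ov · V_DS − ½ V_DS²] = 4.2 × [0.602 × 0.136 − 0.5 × 0.136²] = 0.305 mA.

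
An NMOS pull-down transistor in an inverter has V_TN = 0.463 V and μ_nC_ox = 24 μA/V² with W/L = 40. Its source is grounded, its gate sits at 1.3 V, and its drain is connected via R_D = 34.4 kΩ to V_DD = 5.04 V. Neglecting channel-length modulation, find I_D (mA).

I_D = 0.141 mA

V_GS = V_G = 1.3 V, so V_ov = 1.3 − 0.463 = 0.837 V.
k_n = μ_nC_ox · (W/L) = 0.96 mA/V².
Assume saturation: I_D = ½ k_n V_ov² = 0.5 × 0.96 × 0.837² = 0.336 mA, giving V_DS = V_DD − I_D R_D = 5.04 − 0.336 × 34.4 = -6.53 V.
But -6.53 V < V_ov = 0.837 V, so the device is actually in triode.
In triode I_D = k_n[V_ov V_DS − ½ V_DS²] and I_D = (V_DD − V_DS)/R_D. Equating: 16.5 V_DS² − 28.64 V_DS + 5.04 = 0, giving V_DS = 0.199 V (the root below V_ov).
I_D = (5.04 − 0.199) / 34.4 = 0.141 mA.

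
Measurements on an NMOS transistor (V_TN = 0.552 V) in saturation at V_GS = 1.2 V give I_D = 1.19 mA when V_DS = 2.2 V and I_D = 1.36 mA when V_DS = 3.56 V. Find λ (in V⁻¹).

λ = 0.137 V⁻¹

With V_GS fixed, I_D ∝ (1 + λ V_DS) in saturation, so I_D2/I_D1 = (1 + λ V_DS2)/(1 + λ V_DS1).
1.36/1.19 = 1.143 = (1 + 3.56 λ)/(1 + 2.2 λ).
Solving: λ (I_D1 V_DS2 − I_D2 V_DS1) = I_D2 − I_D1, so λ = (1.36 − 1.19) / (1.19 × 3.56 − 1.36 × 2.2) = 0.17 / 1.24 = 0.137 V⁻¹.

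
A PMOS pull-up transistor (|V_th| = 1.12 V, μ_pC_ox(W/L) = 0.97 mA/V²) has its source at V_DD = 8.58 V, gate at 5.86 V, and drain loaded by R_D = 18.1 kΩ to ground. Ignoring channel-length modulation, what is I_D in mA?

I_D = 0.456 mA

V_SG = V_DD − V_G = 8.58 − 5.86 = 2.72 V, so V_ov = 2.72 − 1.12 = 1.6 V.
Assume saturation: I_D = ½ k_p V_ov² = 0.5 × 0.97 × 1.6² = 1.24 mA, giving V_SD = V_DD − I_D R_D = 8.58 − 1.24 × 18.1 = -13.9 V.
But -13.9 V < V_ov = 1.6 V, so the device is actually in triode.
In triode I_D = k_p[V_ov V_SD − ½ V_SD²] and I_D = (V_DD − V_SD)/R_D. Equating: 8.78 V_SD² − 29.09 V_SD + 8.58 = 0, giving V_SD = 0.327 V (the root below V_ov).
I_D = (8.58 − 0.327) / 18.1 = 0.456 mA.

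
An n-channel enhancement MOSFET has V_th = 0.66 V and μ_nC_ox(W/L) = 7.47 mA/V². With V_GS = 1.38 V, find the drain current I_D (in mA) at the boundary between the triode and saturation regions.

I_D = 1.94 mA

At the boundary V_DS = V_ov = V_GS − V_th = 1.38 − 0.66 = 0.72 V.
I_D = ½ k_n V_ov² = 0.5 × 7.47 × 0.72² = 1.94 mA.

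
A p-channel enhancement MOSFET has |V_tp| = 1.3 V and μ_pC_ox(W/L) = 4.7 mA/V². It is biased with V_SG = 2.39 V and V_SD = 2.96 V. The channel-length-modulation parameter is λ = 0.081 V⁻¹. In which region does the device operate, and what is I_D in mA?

Saturation; I_D = 3.46 mA

V_ov = V_SG − |V_tp| = 2.39 − 1.3 = 1.09 V.
Since V_SD = 2.96 V ≥ V_ov = 1.09 V, the device is in saturation.
I_D = ½ k_p V_ov² (1 + λ V_SD) = 0.5 × 4.7 × 1.09² × (1 + 0.081 × 2.96) = 3.46 mA.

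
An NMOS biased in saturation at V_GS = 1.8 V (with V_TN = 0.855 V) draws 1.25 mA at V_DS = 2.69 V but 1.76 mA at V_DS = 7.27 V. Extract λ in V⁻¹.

With V_GS fixed, I_D ∝ (1 + λ V_DS) in saturation, so I_D2/I_D1 = (1 + λ V_DS2)/(1 + λ V_DS1).
1.76/1.25 = 1.408 = (1 + 7.27 λ)/(1 + 2.69 λ).
Solving: λ (I_D1 V_DS2 − I_D2 V_DS1) = I_D2 − I_D1, so λ = (1.76 − 1.25) / (1.25 × 7.27 − 1.76 × 2.69) = 0.51 / 4.35 = 0.117 V⁻¹.

λ = 0.117 V⁻¹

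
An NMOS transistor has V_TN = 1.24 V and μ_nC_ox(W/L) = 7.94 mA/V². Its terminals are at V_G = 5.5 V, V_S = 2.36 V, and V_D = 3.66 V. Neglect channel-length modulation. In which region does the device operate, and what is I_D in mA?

V_GS = V_G − V_S = 5.5 − 2.36 = 3.14 V; V_DS = V_D − V_S = 3.66 − 2.36 = 1.3 V.
V_ov = V_GS − V_TN = 3.14 − 1.24 = 1.9 V.
Since V_DS = 1.3 V < V_ov = 1.9 V, the device is in the triode region.
I_D = k_n [V_ov · V_DS − ½ V_DS²] = 7.94 × [1.9 × 1.3 − 0.5 × 1.3²] = 12.9 mA.

Triode; I_D = 12.9 mA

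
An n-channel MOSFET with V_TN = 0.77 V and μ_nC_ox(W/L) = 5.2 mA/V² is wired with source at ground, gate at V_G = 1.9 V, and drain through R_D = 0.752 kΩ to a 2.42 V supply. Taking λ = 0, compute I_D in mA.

V_GS = V_G = 1.9 V, so V_ov = 1.9 − 0.77 = 1.13 V.
Assume saturation: I_D = ½ k_n V_ov² = 0.5 × 5.2 × 1.13² = 3.32 mA, giving V_DS = V_DD − I_D R_D = 2.42 − 3.32 × 0.752 = -0.0766 V.
But -0.0766 V < V_ov = 1.13 V, so the device is actually in triode.
In triode I_D = k_n[V_ov V_DS − ½ V_DS²] and I_D = (V_DD − V_DS)/R_D. Equating: 1.96 V_DS² − 5.419 V_DS + 2.42 = 0, giving V_DS = 0.56 V (the root below V_ov).
I_D = (2.42 − 0.56) / 0.752 = 2.47 mA.

I_D = 2.47 mA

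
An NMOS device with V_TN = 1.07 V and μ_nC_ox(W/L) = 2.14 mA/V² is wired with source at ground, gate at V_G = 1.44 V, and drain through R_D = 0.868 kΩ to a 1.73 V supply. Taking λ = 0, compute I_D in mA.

V_GS = V_G = 1.44 V, so V_ov = 1.44 − 1.07 = 0.37 V.
Assume saturation: I_D = ½ k_n V_ov² = 0.5 × 2.14 × 0.37² = 0.146 mA, giving V_DS = V_DD − I_D R_D = 1.73 − 0.146 × 0.868 = 1.6 V.
V_DS = 1.6 V ≥ V_ov = 0.37 V, confirming saturation.

I_D = 0.146 mA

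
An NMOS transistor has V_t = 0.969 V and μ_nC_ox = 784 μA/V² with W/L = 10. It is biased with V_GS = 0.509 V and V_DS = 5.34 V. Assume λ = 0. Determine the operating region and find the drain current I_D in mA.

Cutoff; I_D = 0 mA

V_GS = 0.509 V < V_t = 0.969 V, so the transistor is in cutoff.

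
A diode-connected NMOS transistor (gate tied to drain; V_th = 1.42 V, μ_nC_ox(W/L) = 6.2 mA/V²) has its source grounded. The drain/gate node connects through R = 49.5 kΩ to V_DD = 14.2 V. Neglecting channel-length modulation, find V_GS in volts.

With gate tied to drain, V_GS = V_DS ≥ V_GS − V_th, so the device is in saturation.
KCL at the drain: ½ k_n (V_GS − V_th)² = (V_DD − V_GS)/R.
Let x = V_GS − 1.42. Then 153 x² + x − 12.78 = 0, giving x = 0.285 V (positive root), so V_GS = 1.71 V.
I_D = (V_DD − V_GS)/R = (14.2 − 1.71) / 49.5 = 0.252 mA.

V_GS = 1.71 V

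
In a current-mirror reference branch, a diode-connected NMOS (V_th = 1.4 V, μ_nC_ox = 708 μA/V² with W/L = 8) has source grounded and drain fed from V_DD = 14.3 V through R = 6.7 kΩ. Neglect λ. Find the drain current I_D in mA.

I_D = 1.81 mA

With gate tied to drain, V_GS = V_DS ≥ V_GS − V_th, so the device is in saturation.
k_n = μ_nC_ox · (W/L) = 5.664 mA/V².
KCL at the drain: ½ k_n (V_GS − V_th)² = (V_DD − V_GS)/R.
Let x = V_GS − 1.4. Then 19 x² + x − 12.9 = 0, giving x = 0.799 V (positive root), so V_GS = 2.2 V.
I_D = (V_DD − V_GS)/R = (14.3 − 2.2) / 6.7 = 1.81 mA.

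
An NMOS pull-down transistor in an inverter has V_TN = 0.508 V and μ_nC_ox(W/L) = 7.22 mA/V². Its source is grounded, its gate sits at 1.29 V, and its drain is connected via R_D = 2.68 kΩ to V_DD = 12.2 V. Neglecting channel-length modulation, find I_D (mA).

I_D = 2.21 mA

V_GS = V_G = 1.29 V, so V_ov = 1.29 − 0.508 = 0.782 V.
Assume saturation: I_D = ½ k_n V_ov² = 0.5 × 7.22 × 0.782² = 2.21 mA, giving V_DS = V_DD − I_D R_D = 12.2 − 2.21 × 2.68 = 6.28 V.
V_DS = 6.28 V ≥ V_ov = 0.782 V, confirming saturation.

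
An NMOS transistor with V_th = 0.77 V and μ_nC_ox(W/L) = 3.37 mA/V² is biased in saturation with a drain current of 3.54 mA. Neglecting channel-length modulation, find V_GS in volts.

In saturation I_D = ½ k_n (V_GS − V_th)², so V_GS − V_th = √(2 I_D / k_n) = √(2 × 3.54 / 3.37) = 1.45 V.
V_GS = 0.77 + 1.45 = 2.22 V.

V_GS = 2.22 V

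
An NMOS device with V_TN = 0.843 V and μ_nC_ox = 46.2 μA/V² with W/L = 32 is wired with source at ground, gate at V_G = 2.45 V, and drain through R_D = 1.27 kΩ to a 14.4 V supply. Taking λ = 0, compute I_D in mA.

I_D = 1.91 mA

V_GS = V_G = 2.45 V, so V_ov = 2.45 − 0.843 = 1.61 V.
k_n = μ_nC_ox · (W/L) = 1.478 mA/V².
Assume saturation: I_D = ½ k_n V_ov² = 0.5 × 1.478 × 1.61² = 1.91 mA, giving V_DS = V_DD − I_D R_D = 14.4 − 1.91 × 1.27 = 12 V.
V_DS = 12 V ≥ V_ov = 1.61 V, confirming saturation.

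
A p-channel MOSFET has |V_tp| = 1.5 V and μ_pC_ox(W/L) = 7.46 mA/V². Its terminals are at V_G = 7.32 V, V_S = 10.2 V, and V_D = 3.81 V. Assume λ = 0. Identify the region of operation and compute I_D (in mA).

Saturation; I_D = 7.10 mA

V_SG = V_S − V_G = 10.2 − 7.32 = 2.88 V; V_SD = V_S − V_D = 10.2 − 3.81 = 6.39 V.
V_ov = V_SG − |V_tp| = 2.88 − 1.5 = 1.38 V.
Since V_SD = 6.39 V ≥ V_ov = 1.38 V, the device is in saturation.
I_D = ½ k_p V_ov² = 0.5 × 7.46 × 1.38² = 7.1 mA.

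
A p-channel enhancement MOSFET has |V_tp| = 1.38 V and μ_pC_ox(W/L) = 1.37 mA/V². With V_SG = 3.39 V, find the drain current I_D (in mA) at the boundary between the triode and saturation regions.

I_D = 2.77 mA

At the boundary V_SD = V_ov = V_SG − |V_tp| = 3.39 − 1.38 = 2.01 V.
I_D = ½ k_p V_ov² = 0.5 × 1.37 × 2.01² = 2.77 mA.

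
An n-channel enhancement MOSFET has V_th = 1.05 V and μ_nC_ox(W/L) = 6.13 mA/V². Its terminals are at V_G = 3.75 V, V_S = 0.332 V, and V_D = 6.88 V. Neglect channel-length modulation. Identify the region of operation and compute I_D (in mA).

Saturation; I_D = 17.2 mA

V_GS = V_G − V_S = 3.75 − 0.332 = 3.42 V; V_DS = V_D − V_S = 6.88 − 0.332 = 6.55 V.
V_ov = V_GS − V_th = 3.42 − 1.05 = 2.37 V.
Since V_DS = 6.55 V ≥ V_ov = 2.37 V, the device is in saturation.
I_D = ½ k_n V_ov² = 0.5 × 6.13 × 2.37² = 17.2 mA.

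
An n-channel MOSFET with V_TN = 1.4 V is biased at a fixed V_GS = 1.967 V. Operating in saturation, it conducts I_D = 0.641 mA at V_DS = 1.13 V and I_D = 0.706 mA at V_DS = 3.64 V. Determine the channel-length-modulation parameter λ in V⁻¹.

λ = 0.0423 V⁻¹

With V_GS fixed, I_D ∝ (1 + λ V_DS) in saturation, so I_D2/I_D1 = (1 + λ V_DS2)/(1 + λ V_DS1).
0.706/0.641 = 1.101 = (1 + 3.64 λ)/(1 + 1.13 λ).
Solving: λ (I_D1 V_DS2 − I_D2 V_DS1) = I_D2 − I_D1, so λ = (0.706 − 0.641) / (0.641 × 3.64 − 0.706 × 1.13) = 0.065 / 1.54 = 0.0423 V⁻¹.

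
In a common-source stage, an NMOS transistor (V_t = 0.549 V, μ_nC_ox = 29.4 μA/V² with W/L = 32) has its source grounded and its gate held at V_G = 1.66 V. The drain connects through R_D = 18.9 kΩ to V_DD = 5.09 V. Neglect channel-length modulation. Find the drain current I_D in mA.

V_GS = V_G = 1.66 V, so V_ov = 1.66 − 0.549 = 1.11 V.
k_n = μ_nC_ox · (W/L) = 0.9408 mA/V².
Assume saturation: I_D = ½ k_n V_ov² = 0.5 × 0.9408 × 1.11² = 0.581 mA, giving V_DS = V_DD − I_D R_D = 5.09 − 0.581 × 18.9 = -5.88 V.
But -5.88 V < V_ov = 1.11 V, so the device is actually in triode.
In triode I_D = k_n[V_ov V_DS − ½ V_DS²] and I_D = (V_DD − V_DS)/R_D. Equating: 8.89 V_DS² − 20.75 V_DS + 5.09 = 0, giving V_DS = 0.278 V (the root below V_ov).
I_D = (5.09 − 0.278) / 18.9 = 0.255 mA.

I_D = 0.255 mA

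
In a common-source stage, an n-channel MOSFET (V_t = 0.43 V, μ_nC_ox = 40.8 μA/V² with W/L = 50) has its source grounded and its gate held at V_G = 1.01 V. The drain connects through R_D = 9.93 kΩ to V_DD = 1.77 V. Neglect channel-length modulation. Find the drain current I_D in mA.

V_GS = V_G = 1.01 V, so V_ov = 1.01 − 0.43 = 0.58 V.
k_n = μ_nC_ox · (W/L) = 2.04 mA/V².
Assume saturation: I_D = ½ k_n V_ov² = 0.5 × 2.04 × 0.58² = 0.343 mA, giving V_DS = V_DD − I_D R_D = 1.77 − 0.343 × 9.93 = -1.64 V.
But -1.64 V < V_ov = 0.58 V, so the device is actually in triode.
In triode I_D = k_n[V_ov V_DS − ½ V_DS²] and I_D = (V_DD − V_DS)/R_D. Equating: 10.1 V_DS² − 12.75 V_DS + 1.77 = 0, giving V_DS = 0.159 V (the root below V_ov).
I_D = (1.77 − 0.159) / 9.93 = 0.162 mA.

I_D = 0.162 mA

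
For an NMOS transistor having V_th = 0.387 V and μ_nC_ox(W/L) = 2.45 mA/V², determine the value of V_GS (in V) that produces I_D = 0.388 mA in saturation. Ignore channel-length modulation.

V_GS = 0.950 V

In saturation I_D = ½ k_n (V_GS − V_th)², so V_GS − V_th = √(2 I_D / k_n) = √(2 × 0.388 / 2.45) = 0.563 V.
V_GS = 0.387 + 0.563 = 0.95 V.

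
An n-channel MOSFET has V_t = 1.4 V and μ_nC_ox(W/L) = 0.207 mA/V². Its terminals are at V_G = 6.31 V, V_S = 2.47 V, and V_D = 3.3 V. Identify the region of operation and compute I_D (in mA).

Triode; I_D = 0.348 mA

V_GS = V_G − V_S = 6.31 − 2.47 = 3.84 V; V_DS = V_D − V_S = 3.3 − 2.47 = 0.83 V.
V_ov = V_GS − V_t = 3.84 − 1.4 = 2.44 V.
Since V_DS = 0.83 V < V_ov = 2.44 V, the device is in the triode region.
I_D = k_n [V_ov · V_DS − ½ V_DS²] = 0.207 × [2.44 × 0.83 − 0.5 × 0.83²] = 0.348 mA.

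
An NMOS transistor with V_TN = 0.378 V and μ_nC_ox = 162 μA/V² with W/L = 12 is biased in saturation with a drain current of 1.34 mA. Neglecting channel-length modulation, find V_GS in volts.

k_n = μ_nC_ox · (W/L) = 1.944 mA/V².
In saturation I_D = ½ k_n (V_GS − V_TN)², so V_GS − V_TN = √(2 I_D / k_n) = √(2 × 1.34 / 1.944) = 1.17 V.
V_GS = 0.378 + 1.17 = 1.55 V.

V_GS = 1.55 V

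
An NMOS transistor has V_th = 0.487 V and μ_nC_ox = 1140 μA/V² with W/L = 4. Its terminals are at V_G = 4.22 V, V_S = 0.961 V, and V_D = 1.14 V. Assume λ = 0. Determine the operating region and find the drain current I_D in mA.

Triode; I_D = 2.19 mA

V_GS = V_G − V_S = 4.22 − 0.961 = 3.26 V; V_DS = V_D − V_S = 1.14 − 0.961 = 0.179 V.
k_n = μ_nC_ox · (W/L) = 4.56 mA/V².
V_ov = V_GS − V_th = 3.26 − 0.487 = 2.77 V.
Since V_DS = 0.179 V < V_ov = 2.77 V, the device is in the triode region.
I_D = k_n [V_ov · V_DS − ½ V_DS²] = 4.56 × [2.77 × 0.179 − 0.5 × 0.179²] = 2.19 mA.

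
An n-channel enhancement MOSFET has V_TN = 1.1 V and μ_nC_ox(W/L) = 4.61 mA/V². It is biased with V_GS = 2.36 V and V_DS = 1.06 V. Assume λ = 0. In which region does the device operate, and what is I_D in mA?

Triode; I_D = 3.57 mA

V_ov = V_GS − V_TN = 2.36 − 1.1 = 1.26 V.
Since V_DS = 1.06 V < V_ov = 1.26 V, the device is in the triode region.
I_D = k_n [V_ov · V_DS − ½ V_DS²] = 4.61 × [1.26 × 1.06 − 0.5 × 1.06²] = 3.57 mA.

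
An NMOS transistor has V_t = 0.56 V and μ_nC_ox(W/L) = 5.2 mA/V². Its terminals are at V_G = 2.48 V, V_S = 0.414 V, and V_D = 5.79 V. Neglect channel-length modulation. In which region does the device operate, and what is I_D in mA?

Saturation; I_D = 5.90 mA

V_GS = V_G − V_S = 2.48 − 0.414 = 2.07 V; V_DS = V_D − V_S = 5.79 − 0.414 = 5.38 V.
V_ov = V_GS − V_t = 2.07 − 0.56 = 1.51 V.
Since V_DS = 5.38 V ≥ V_ov = 1.51 V, the device is in saturation.
I_D = ½ k_n V_ov² = 0.5 × 5.2 × 1.51² = 5.9 mA.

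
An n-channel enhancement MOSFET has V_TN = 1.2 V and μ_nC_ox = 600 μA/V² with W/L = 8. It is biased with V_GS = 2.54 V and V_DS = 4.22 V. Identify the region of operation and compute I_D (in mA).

k_n = μ_nC_ox · (W/L) = 4.8 mA/V².
V_ov = V_GS − V_TN = 2.54 − 1.2 = 1.34 V.
Since V_DS = 4.22 V ≥ V_ov = 1.34 V, the device is in saturation.
I_D = ½ k_n V_ov² = 0.5 × 4.8 × 1.34² = 4.31 mA.

Saturation; I_D = 4.31 mA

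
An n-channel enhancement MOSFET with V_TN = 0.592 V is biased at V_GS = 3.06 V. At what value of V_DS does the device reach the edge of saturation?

V_DS,sat = 2.47 V

The boundary between triode and saturation is V_DS = V_GS − V_TN = V_ov.
V_ov = 3.06 − 0.592 = 2.47 V.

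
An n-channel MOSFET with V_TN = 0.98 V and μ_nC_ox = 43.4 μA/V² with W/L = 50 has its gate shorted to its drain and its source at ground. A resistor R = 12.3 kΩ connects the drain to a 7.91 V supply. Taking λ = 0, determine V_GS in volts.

V_GS = 1.66 V

With gate tied to drain, V_GS = V_DS ≥ V_GS − V_TN, so the device is in saturation.
k_n = μ_nC_ox · (W/L) = 2.17 mA/V².
KCL at the drain: ½ k_n (V_GS − V_TN)² = (V_DD − V_GS)/R.
Let x = V_GS − 0.98. Then 13.3 x² + x − 6.93 = 0, giving x = 0.684 V (positive root), so V_GS = 1.66 V.
I_D = (V_DD − V_GS)/R = (7.91 − 1.66) / 12.3 = 0.508 mA.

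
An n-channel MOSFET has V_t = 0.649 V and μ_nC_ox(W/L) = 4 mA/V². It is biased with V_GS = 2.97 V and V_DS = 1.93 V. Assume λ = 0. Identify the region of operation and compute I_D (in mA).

V_ov = V_GS − V_t = 2.97 − 0.649 = 2.32 V.
Since V_DS = 1.93 V < V_ov = 2.32 V, the device is in the triode region.
I_D = k_n [V_ov · V_DS − ½ V_DS²] = 4 × [2.32 × 1.93 − 0.5 × 1.93²] = 10.5 mA.

Triode; I_D = 10.5 mA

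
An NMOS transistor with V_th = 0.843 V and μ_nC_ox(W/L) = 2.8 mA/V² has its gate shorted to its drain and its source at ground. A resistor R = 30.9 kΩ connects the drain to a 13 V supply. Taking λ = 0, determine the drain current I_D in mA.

I_D = 0.377 mA

With gate tied to drain, V_GS = V_DS ≥ V_GS − V_th, so the device is in saturation.
KCL at the drain: ½ k_n (V_GS − V_th)² = (V_DD − V_GS)/R.
Let x = V_GS − 0.843. Then 43.3 x² + x − 12.16 = 0, giving x = 0.519 V (positive root), so V_GS = 1.36 V.
I_D = (V_DD − V_GS)/R = (13 − 1.36) / 30.9 = 0.377 mA.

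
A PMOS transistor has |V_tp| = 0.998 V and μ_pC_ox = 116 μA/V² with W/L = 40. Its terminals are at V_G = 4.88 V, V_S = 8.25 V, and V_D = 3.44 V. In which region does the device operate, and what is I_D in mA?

Saturation; I_D = 13.1 mA

V_SG = V_S − V_G = 8.25 − 4.88 = 3.37 V; V_SD = V_S − V_D = 8.25 − 3.44 = 4.81 V.
k_p = μ_pC_ox · (W/L) = 4.64 mA/V².
V_ov = V_SG − |V_tp| = 3.37 − 0.998 = 2.37 V.
Since V_SD = 4.81 V ≥ V_ov = 2.37 V, the device is in saturation.
I_D = ½ k_p V_ov² = 0.5 × 4.64 × 2.37² = 13.1 mA.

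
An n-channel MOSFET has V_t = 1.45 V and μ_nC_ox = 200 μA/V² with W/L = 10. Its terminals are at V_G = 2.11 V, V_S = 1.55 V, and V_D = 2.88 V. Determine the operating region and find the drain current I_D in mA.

V_GS = V_G − V_S = 2.11 − 1.55 = 0.56 V; V_DS = V_D − V_S = 2.88 − 1.55 = 1.33 V.
V_GS = 0.56 V < V_t = 1.45 V, so the transistor is in cutoff.

Cutoff; I_D = 0 mA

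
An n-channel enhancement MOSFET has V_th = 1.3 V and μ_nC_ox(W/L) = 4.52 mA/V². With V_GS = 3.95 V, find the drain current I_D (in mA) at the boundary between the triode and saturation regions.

At the boundary V_DS = V_ov = V_GS − V_th = 3.95 − 1.3 = 2.65 V.
I_D = ½ k_n V_ov² = 0.5 × 4.52 × 2.65² = 15.9 mA.

I_D = 15.9 mA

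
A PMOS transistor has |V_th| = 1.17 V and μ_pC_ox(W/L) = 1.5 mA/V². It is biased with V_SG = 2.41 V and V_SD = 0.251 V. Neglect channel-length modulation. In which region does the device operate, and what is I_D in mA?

Triode; I_D = 0.420 mA

V_ov = V_SG − |V_th| = 2.41 − 1.17 = 1.24 V.
Since V_SD = 0.251 V < V_ov = 1.24 V, the device is in the triode region.
I_D = k_p [V_ov · V_SD − ½ V_SD²] = 1.5 × [1.24 × 0.251 − 0.5 × 0.251²] = 0.42 mA.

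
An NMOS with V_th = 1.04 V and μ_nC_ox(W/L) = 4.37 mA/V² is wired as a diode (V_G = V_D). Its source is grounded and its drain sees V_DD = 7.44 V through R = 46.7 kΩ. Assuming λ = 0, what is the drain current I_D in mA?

I_D = 0.132 mA

With gate tied to drain, V_GS = V_DS ≥ V_GS − V_th, so the device is in saturation.
KCL at the drain: ½ k_n (V_GS − V_th)² = (V_DD − V_GS)/R.
Let x = V_GS − 1.04. Then 102 x² + x − 6.4 = 0, giving x = 0.246 V (positive root), so V_GS = 1.29 V.
I_D = (V_DD − V_GS)/R = (7.44 − 1.29) / 46.7 = 0.132 mA.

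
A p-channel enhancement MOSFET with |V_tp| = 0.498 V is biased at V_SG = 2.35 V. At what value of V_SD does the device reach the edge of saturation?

The boundary between triode and saturation is V_SD = V_SG − |V_tp| = V_ov.
V_ov = 2.35 − 0.498 = 1.85 V.

V_SD,sat = 1.85 V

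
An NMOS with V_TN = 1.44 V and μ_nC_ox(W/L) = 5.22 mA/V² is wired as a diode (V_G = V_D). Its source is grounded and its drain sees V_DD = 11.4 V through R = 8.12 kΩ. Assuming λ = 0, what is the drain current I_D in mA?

With gate tied to drain, V_GS = V_DS ≥ V_GS − V_TN, so the device is in saturation.
KCL at the drain: ½ k_n (V_GS − V_TN)² = (V_DD − V_GS)/R.
Let x = V_GS − 1.44. Then 21.2 x² + x − 9.96 = 0, giving x = 0.662 V (positive root), so V_GS = 2.1 V.
I_D = (V_DD − V_GS)/R = (11.4 − 2.1) / 8.12 = 1.15 mA.

I_D = 1.15 mA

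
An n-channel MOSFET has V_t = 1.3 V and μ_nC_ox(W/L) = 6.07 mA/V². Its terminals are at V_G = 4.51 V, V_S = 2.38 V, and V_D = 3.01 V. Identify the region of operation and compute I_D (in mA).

Triode; I_D = 1.97 mA

V_GS = V_G − V_S = 4.51 − 2.38 = 2.13 V; V_DS = V_D − V_S = 3.01 − 2.38 = 0.63 V.
V_ov = V_GS − V_t = 2.13 − 1.3 = 0.83 V.
Since V_DS = 0.63 V < V_ov = 0.83 V, the device is in the triode region.
I_D = k_n [V_ov · V_DS − ½ V_DS²] = 6.07 × [0.83 × 0.63 − 0.5 × 0.63²] = 1.97 mA.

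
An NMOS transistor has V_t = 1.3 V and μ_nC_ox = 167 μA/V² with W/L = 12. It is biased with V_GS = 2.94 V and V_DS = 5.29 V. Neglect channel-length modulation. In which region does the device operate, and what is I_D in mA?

k_n = μ_nC_ox · (W/L) = 2.004 mA/V².
V_ov = V_GS − V_t = 2.94 − 1.3 = 1.64 V.
Since V_DS = 5.29 V ≥ V_ov = 1.64 V, the device is in saturation.
I_D = ½ k_n V_ov² = 0.5 × 2.004 × 1.64² = 2.69 mA.

Saturation; I_D = 2.69 mA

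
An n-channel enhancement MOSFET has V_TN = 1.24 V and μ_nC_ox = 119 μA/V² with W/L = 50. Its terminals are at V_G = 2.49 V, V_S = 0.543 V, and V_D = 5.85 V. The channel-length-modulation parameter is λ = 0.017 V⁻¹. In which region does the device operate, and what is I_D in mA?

V_GS = V_G − V_S = 2.49 − 0.543 = 1.95 V; V_DS = V_D − V_S = 5.85 − 0.543 = 5.31 V.
k_n = μ_nC_ox · (W/L) = 5.95 mA/V².
V_ov = V_GS − V_TN = 1.95 − 1.24 = 0.707 V.
Since V_DS = 5.31 V ≥ V_ov = 0.707 V, the device is in saturation.
I_D = ½ k_n V_ov² (1 + λ V_DS) = 0.5 × 5.95 × 0.707² × (1 + 0.017 × 5.31) = 1.62 mA.

Saturation; I_D = 1.62 mA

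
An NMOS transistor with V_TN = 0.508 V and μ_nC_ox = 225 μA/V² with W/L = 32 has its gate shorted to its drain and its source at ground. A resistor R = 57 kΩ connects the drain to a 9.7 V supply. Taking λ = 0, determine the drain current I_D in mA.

With gate tied to drain, V_GS = V_DS ≥ V_GS − V_TN, so the device is in saturation.
k_n = μ_nC_ox · (W/L) = 7.2 mA/V².
KCL at the drain: ½ k_n (V_GS − V_TN)² = (V_DD − V_GS)/R.
Let x = V_GS − 0.508. Then 205 x² + x − 9.192 = 0, giving x = 0.209 V (positive root), so V_GS = 0.717 V.
I_D = (V_DD − V_GS)/R = (9.7 − 0.717) / 57 = 0.158 mA.

I_D = 0.158 mA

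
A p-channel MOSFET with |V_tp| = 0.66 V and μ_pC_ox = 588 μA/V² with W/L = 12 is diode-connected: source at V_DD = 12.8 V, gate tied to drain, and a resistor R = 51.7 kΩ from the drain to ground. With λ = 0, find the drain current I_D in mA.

With gate tied to drain, V_SG = V_SD ≥ V_SG − |V_tp|, so the device is in saturation.
k_p = μ_pC_ox · (W/L) = 7.056 mA/V².
KCL at the drain: ½ k_p (V_SG − |V_tp|)² = (V_DD − V_SG)/R.
Let x = V_SG − 0.66. Then 182 x² + x − 12.14 = 0, giving x = 0.255 V (positive root), so V_SG = 0.915 V.
I_D = (V_DD − V_SG)/R = (12.8 − 0.915) / 51.7 = 0.23 mA.

I_D = 0.230 mA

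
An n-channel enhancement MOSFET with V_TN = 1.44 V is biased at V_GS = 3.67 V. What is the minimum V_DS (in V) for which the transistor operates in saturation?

The boundary between triode and saturation is V_DS = V_GS − V_TN = V_ov.
V_ov = 3.67 − 1.44 = 2.23 V.

V_DS,sat = 2.23 V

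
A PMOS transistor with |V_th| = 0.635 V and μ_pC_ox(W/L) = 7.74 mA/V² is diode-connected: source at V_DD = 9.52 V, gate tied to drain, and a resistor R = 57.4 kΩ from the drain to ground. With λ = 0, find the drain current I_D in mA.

I_D = 0.151 mA

With gate tied to drain, V_SG = V_SD ≥ V_SG − |V_th|, so the device is in saturation.
KCL at the drain: ½ k_p (V_SG − |V_th|)² = (V_DD − V_SG)/R.
Let x = V_SG − 0.635. Then 222 x² + x − 8.885 = 0, giving x = 0.198 V (positive root), so V_SG = 0.833 V.
I_D = (V_DD − V_SG)/R = (9.52 − 0.833) / 57.4 = 0.151 mA.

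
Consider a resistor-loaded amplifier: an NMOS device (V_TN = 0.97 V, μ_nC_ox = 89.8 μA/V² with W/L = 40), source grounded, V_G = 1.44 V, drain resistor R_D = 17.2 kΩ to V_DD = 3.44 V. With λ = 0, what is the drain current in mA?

I_D = 0.192 mA

V_GS = V_G = 1.44 V, so V_ov = 1.44 − 0.97 = 0.47 V.
k_n = μ_nC_ox · (W/L) = 3.592 mA/V².
Assume saturation: I_D = ½ k_n V_ov² = 0.5 × 3.592 × 0.47² = 0.397 mA, giving V_DS = V_DD − I_D R_D = 3.44 − 0.397 × 17.2 = -3.38 V.
But -3.38 V < V_ov = 0.47 V, so the device is actually in triode.
In triode I_D = k_n[V_ov V_DS − ½ V_DS²] and I_D = (V_DD − V_DS)/R_D. Equating: 30.9 V_DS² − 30.04 V_DS + 3.44 = 0, giving V_DS = 0.133 V (the root below V_ov).
I_D = (3.44 − 0.133) / 17.2 = 0.192 mA.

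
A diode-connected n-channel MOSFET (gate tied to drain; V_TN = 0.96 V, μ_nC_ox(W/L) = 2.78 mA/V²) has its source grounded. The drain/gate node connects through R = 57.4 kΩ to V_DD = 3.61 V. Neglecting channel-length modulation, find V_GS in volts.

V_GS = 1.14 V

With gate tied to drain, V_GS = V_DS ≥ V_GS − V_TN, so the device is in saturation.
KCL at the drain: ½ k_n (V_GS − V_TN)² = (V_DD − V_GS)/R.
Let x = V_GS − 0.96. Then 79.8 x² + x − 2.65 = 0, giving x = 0.176 V (positive root), so V_GS = 1.14 V.
I_D = (V_DD − V_GS)/R = (3.61 − 1.14) / 57.4 = 0.0431 mA.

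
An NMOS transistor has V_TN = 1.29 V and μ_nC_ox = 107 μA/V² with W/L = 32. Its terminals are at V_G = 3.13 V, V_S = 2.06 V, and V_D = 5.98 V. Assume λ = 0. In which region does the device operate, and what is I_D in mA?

V_GS = V_G − V_S = 3.13 − 2.06 = 1.07 V; V_DS = V_D − V_S = 5.98 − 2.06 = 3.92 V.
V_GS = 1.07 V < V_TN = 1.29 V, so the transistor is in cutoff.

Cutoff; I_D = 0 mA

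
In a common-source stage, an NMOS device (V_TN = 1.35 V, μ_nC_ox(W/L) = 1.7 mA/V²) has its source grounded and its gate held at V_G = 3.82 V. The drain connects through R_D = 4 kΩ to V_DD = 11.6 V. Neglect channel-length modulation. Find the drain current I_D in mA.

I_D = 2.71 mA

V_GS = V_G = 3.82 V, so V_ov = 3.82 − 1.35 = 2.47 V.
Assume saturation: I_D = ½ k_n V_ov² = 0.5 × 1.7 × 2.47² = 5.19 mA, giving V_DS = V_DD − I_D R_D = 11.6 − 5.19 × 4 = -9.14 V.
But -9.14 V < V_ov = 2.47 V, so the device is actually in triode.
In triode I_D = k_n[V_ov V_DS − ½ V_DS²] and I_D = (V_DD − V_DS)/R_D. Equating: 3.4 V_DS² − 17.8 V_DS + 11.6 = 0, giving V_DS = 0.763 V (the root below V_ov).
I_D = (11.6 − 0.763) / 4 = 2.71 mA.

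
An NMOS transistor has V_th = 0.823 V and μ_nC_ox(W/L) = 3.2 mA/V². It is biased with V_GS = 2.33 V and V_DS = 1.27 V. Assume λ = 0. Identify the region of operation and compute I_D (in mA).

Triode; I_D = 3.54 mA

V_ov = V_GS − V_th = 2.33 − 0.823 = 1.51 V.
Since V_DS = 1.27 V < V_ov = 1.51 V, the device is in the triode region.
I_D = k_n [V_ov · V_DS − ½ V_DS²] = 3.2 × [1.51 × 1.27 − 0.5 × 1.27²] = 3.54 mA.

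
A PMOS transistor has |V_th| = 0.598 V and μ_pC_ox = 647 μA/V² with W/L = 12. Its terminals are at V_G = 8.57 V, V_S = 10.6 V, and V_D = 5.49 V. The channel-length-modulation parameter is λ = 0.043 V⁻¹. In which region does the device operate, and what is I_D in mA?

V_SG = V_S − V_G = 10.6 − 8.57 = 2.03 V; V_SD = V_S − V_D = 10.6 − 5.49 = 5.11 V.
k_p = μ_pC_ox · (W/L) = 7.764 mA/V².
V_ov = V_SG − |V_th| = 2.03 − 0.598 = 1.43 V.
Since V_SD = 5.11 V ≥ V_ov = 1.43 V, the device is in saturation.
I_D = ½ k_p V_ov² (1 + λ V_SD) = 0.5 × 7.764 × 1.43² × (1 + 0.043 × 5.11) = 9.71 mA.

Saturation; I_D = 9.71 mA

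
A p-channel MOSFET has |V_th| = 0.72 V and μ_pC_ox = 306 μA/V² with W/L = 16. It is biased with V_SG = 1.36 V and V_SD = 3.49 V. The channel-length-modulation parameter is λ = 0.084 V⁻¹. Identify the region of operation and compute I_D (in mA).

Saturation; I_D = 1.30 mA

k_p = μ_pC_ox · (W/L) = 4.896 mA/V².
V_ov = V_SG − |V_th| = 1.36 − 0.72 = 0.64 V.
Since V_SD = 3.49 V ≥ V_ov = 0.64 V, the device is in saturation.
I_D = ½ k_p V_ov² (1 + λ V_SD) = 0.5 × 4.896 × 0.64² × (1 + 0.084 × 3.49) = 1.3 mA.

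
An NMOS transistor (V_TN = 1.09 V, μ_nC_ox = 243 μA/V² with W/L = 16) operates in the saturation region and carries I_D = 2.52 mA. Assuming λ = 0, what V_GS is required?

V_GS = 2.23 V

k_n = μ_nC_ox · (W/L) = 3.888 mA/V².
In saturation I_D = ½ k_n (V_GS − V_TN)², so V_GS − V_TN = √(2 I_D / k_n) = √(2 × 2.52 / 3.888) = 1.14 V.
V_GS = 1.09 + 1.14 = 2.23 V.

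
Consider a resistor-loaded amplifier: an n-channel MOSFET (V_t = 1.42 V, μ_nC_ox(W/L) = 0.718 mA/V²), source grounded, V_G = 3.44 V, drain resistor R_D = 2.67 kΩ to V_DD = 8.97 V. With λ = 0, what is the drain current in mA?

I_D = 1.46 mA

V_GS = V_G = 3.44 V, so V_ov = 3.44 − 1.42 = 2.02 V.
Assume saturation: I_D = ½ k_n V_ov² = 0.5 × 0.718 × 2.02² = 1.46 mA, giving V_DS = V_DD − I_D R_D = 8.97 − 1.46 × 2.67 = 5.06 V.
V_DS = 5.06 V ≥ V_ov = 2.02 V, confirming saturation.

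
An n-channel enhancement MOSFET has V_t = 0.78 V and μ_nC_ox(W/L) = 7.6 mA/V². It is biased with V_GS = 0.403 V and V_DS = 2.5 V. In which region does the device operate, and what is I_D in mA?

V_GS = 0.403 V < V_t = 0.78 V, so the transistor is in cutoff.

Cutoff; I_D = 0 mA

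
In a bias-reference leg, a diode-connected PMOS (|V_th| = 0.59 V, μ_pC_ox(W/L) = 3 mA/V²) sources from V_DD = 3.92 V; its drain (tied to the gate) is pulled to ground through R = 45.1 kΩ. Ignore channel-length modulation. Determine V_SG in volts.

V_SG = 0.805 V

With gate tied to drain, V_SG = V_SD ≥ V_SG − |V_th|, so the device is in saturation.
KCL at the drain: ½ k_p (V_SG − |V_th|)² = (V_DD − V_SG)/R.
Let x = V_SG − 0.59. Then 67.7 x² + x − 3.33 = 0, giving x = 0.215 V (positive root), so V_SG = 0.805 V.
I_D = (V_DD − V_SG)/R = (3.92 − 0.805) / 45.1 = 0.0691 mA.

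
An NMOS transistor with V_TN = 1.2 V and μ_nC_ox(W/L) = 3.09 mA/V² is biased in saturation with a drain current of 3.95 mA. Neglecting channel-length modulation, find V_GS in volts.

In saturation I_D = ½ k_n (V_GS − V_TN)², so V_GS − V_TN = √(2 I_D / k_n) = √(2 × 3.95 / 3.09) = 1.6 V.
V_GS = 1.2 + 1.6 = 2.8 V.

V_GS = 2.80 V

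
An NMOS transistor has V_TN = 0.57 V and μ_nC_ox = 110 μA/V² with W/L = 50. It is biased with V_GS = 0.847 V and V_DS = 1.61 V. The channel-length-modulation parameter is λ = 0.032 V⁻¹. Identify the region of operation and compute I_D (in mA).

k_n = μ_nC_ox · (W/L) = 5.5 mA/V².
V_ov = V_GS − V_TN = 0.847 − 0.57 = 0.277 V.
Since V_DS = 1.61 V ≥ V_ov = 0.277 V, the device is in saturation.
I_D = ½ k_n V_ov² (1 + λ V_DS) = 0.5 × 5.5 × 0.277² × (1 + 0.032 × 1.61) = 0.222 mA.

Saturation; I_D = 0.222 mA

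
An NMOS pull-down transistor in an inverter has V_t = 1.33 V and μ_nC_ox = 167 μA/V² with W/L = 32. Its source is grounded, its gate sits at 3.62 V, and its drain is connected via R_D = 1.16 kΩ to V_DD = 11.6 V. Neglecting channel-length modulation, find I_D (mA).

V_GS = V_G = 3.62 V, so V_ov = 3.62 − 1.33 = 2.29 V.
k_n = μ_nC_ox · (W/L) = 5.344 mA/V².
Assume saturation: I_D = ½ k_n V_ov² = 0.5 × 5.344 × 2.29² = 14 mA, giving V_DS = V_DD − I_D R_D = 11.6 − 14 × 1.16 = -4.65 V.
But -4.65 V < V_ov = 2.29 V, so the device is actually in triode.
In triode I_D = k_n[V_ov V_DS − ½ V_DS²] and I_D = (V_DD − V_DS)/R_D. Equating: 3.1 V_DS² − 15.2 V_DS + 11.6 = 0, giving V_DS = 0.946 V (the root below V_ov).
I_D = (11.6 − 0.946) / 1.16 = 9.18 mA.

I_D = 9.18 mA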